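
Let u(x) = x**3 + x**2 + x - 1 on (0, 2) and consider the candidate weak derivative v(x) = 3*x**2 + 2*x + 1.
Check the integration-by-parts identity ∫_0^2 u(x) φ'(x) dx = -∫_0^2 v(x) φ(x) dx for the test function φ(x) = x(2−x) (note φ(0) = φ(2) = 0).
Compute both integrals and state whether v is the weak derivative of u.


LHS = -44/5, RHS = -44/5. Yes, v = u' weakly.

u(x) = x**3 + x**2 + x - 1, classical derivative u'(x) = 3*x**2 + 2*x + 1.
φ(x) = x(2−x), so φ'(x) = 2 - 2*x.
Note φ(0) = φ(2) = 0, so the boundary term u·φ vanishes.
LHS = ∫_0^2 u(x) φ'(x) dx = ∫_0^2 (-2*x^4 + 4*x - 2) dx. Term by term:
  ∫_0^2 -2*x^4 dx = -64/5;  ∫_0^2 4*x dx = 8;  ∫_0^2 -2 dx = -4.
Sum: -64/5 + 8 − 4 = -44/5.
So LHS = -44/5.
∫_0^2 v(x) φ(x) dx = ∫_0^2 (-3*x^4 + 4*x^3 + 3*x^2 + 2*x) dx. Term by term:
  ∫_0^2 -3*x^4 dx = -96/5;  ∫_0^2 4*x^3 dx = 16;  ∫_0^2 3*x^2 dx = 8;
  ∫_0^2 2*x dx = 4.
Sum: -96/5 + 16 + 8 + 4 = 44/5.
So RHS = -∫_0^2 v(x) φ(x) dx = -44/5.
LHS = RHS, so the identity holds for this test φ.
Moreover u is smooth here and v(x) = u'(x) = 3*x**2 + 2*x + 1 pointwise, so the identity holds for every test function. Hence v is the weak derivative of u.


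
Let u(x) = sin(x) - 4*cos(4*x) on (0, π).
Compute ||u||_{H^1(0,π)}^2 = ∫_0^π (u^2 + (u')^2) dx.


||u||_{H^1(0,π)}^2 = 272/15 + 137*π

u'(x) = 16*sin(4*x) + cos(x).
Expand u² and (u')² and integrate term by term on (0, π), using: for integers n ≥ 1, ∫_0^π sin²(nx) dx = ∫_0^π cos²(nx) dx = π/2; for n ≠ n', ∫_0^π sin(nx)sin(n'x) dx = ∫_0^π cos(nx)cos(n'x) dx = 0; and by product-to-sum, ∫_0^π sin(nx)cos(n'x) dx = ½∫_0^π [sin((n+n')x) + sin((n−n')x)] dx, which is 0 when n+n' is even and 2n/(n²−n'²) when n+n' is odd (it need not vanish on (0, π)).
  u² squared terms: (-4)²·∫cos(4x)² dx = 16·π/2 = 8*π;  (1)²·∫sin(x)² dx = 1·π/2 = π/2.
  u² cross terms: 2·(-4)·(1)·∫cos(4x)·sin(x) dx = -8·(-2/15) = 16/15.
  So ∫_0^π u² dx = 8*π + π/2 + 16/15 = 16/15 + 17*π/2.
  (u')² squared terms: (16)²·∫sin(4x)² dx = 256·π/2 = 128*π;  (1)²·∫cos(x)² dx = 1·π/2 = π/2.
  (u')² cross terms: 2·(16)·(1)·∫sin(4x)·cos(x) dx = 32·(8/15) = 256/15.
  So ∫_0^π (u')² dx = 128*π + π/2 + 256/15 = 256/15 + 257*π/2.
||u||_{H^1}^2 = (16/15 + 17*π/2) + (256/15 + 257*π/2) = 272/15 + 137*π.


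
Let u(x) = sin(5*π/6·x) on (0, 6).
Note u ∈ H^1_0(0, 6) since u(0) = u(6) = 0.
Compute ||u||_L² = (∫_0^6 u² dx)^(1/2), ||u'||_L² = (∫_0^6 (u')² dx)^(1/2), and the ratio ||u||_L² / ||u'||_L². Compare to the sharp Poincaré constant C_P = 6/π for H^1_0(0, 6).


||u||_L² / ||u'||_L² = 6/(5*π) < C_P = 6/π.

u(x) = sin(5*π/6·x), so u'(x) = 5*π*cos(5*π*x/6)/6.
Writing u(x) = A·sin(kπx/L) with A = 1 and k = 5, use ∫_0^L sin²(kπx/L) dx = L/2 and ∫_0^L cos²(kπx/L) dx = L/2.
u² = 1·sin²(5*π/6·x) and (u')² = 25*π^2/36·cos²(5*π/6·x), and each of sin², cos² integrates to L/2 = 3 over (0, 6).
∫_0^6 u² dx = 3, so ||u||_L² = sqrt(3).
∫_0^6 (u')² dx = 25*π^2/12, so ||u'||_L² = 5*sqrt(3)*π/6.
Ratio ||u||_L² / ||u'||_L² = 6/(5*π).
Sharp Poincaré constant on H^1_0(0, 6) is C_P = L/π = 6/π, achieved by sin(π/6·x).
This is the k = 5 harmonic; the ratio L/(kπ) is strictly less than C_P = L/π, consistent with the sharp inequality ||u||_L² ≤ C_P ||u'||_L².


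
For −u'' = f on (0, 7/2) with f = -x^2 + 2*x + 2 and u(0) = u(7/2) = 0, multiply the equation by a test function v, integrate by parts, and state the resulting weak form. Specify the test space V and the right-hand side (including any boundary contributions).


V = H^1_0(0, 7/2) (so v(0) = v(7/2) = 0); weak form: ∫_0^7/2 u'v' dx = ∫_0^7/2 (-x^2 + 2*x + 2) v dx for all v ∈ V.

Multiply both sides by a test function v and integrate from 0 to 7/2:
  ∫_0^7/2 −u''(x) v(x) dx = ∫_0^7/2 f(x) v(x) dx.
Integrate the LHS by parts once:
  ∫_0^7/2 −u'' v dx = −[u'(x) v(x)]_0^7/2 + ∫_0^7/2 u'(x) v'(x) dx.
Thus ∫_0^7/2 u'(x) v'(x) dx = ∫_0^7/2 f(x) v(x) dx + [u'(x) v(x)]_0^7/2.
Choose V so that boundary terms are either known or forced to vanish.
u is Dirichlet: u(0) = u(7/2) = 0. Let V = H^1_0(0, 7/2); then v(0) = v(7/2) = 0, and [u' v]_0^7/2 = 0.
Weak formulation: find u (satisfying any essential BC) such that ∫_0^7/2 u'(x) v'(x) dx = ∫_0^7/2 f v dx for all v ∈ V.
Substituting f(x) = -x^2 + 2*x + 2, the right-hand side is ∫_0^7/2 (-x^2 + 2*x + 2) v dx.


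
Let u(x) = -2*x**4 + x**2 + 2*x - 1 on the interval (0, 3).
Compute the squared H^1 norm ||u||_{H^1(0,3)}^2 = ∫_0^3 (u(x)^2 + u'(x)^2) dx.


||u||_{H^1}^2 = 865533/35

The H^1 norm (squared) on an interval (0, L) is
  ||u||_{H^1}^2 = ∫_0^L u(x)^2 dx + ∫_0^L u'(x)^2 dx.
Compute u'(x) = -8*x**3 + 2*x + 2.
Then u(x)^2 = 4*x**8 - 4*x**6 - 8*x**5 + 5*x**4 + 4*x**3 + 2*x**2 - 4*x + 1 and u'(x)^2 = 64*x**6 - 32*x**4 - 32*x**3 + 4*x**2 + 8*x + 4.
Integrate each monomial from 0 to 3 using ∫_0^3 c·x^n dx = c·3^(n+1)/(n+1):
  ∫_0^3 u(x)^2 dx = ∫_0^3 (4*x^8 - 4*x^6 - 8*x^5 + 5*x^4 + 4*x^3 + 2*x^2 - 4*x + 1) dx. Term by term:
    ∫_0^3 4*x^8 dx = 8748;  ∫_0^3 -4*x^6 dx = -8748/7;  ∫_0^3 -8*x^5 dx = -972;
    ∫_0^3 5*x^4 dx = 243;  ∫_0^3 4*x^3 dx = 81;  ∫_0^3 2*x^2 dx = 18;
    ∫_0^3 -4*x dx = -18;  ∫_0^3 1 dx = 3.
  Sum: 8748 − 8748/7 − 972 + 243 + 81 + 18 − 18 + 3 = 47973/7.
  ∫_0^3 u'(x)^2 dx = ∫_0^3 (64*x^6 - 32*x^4 - 32*x^3 + 4*x^2 + 8*x + 4) dx. Term by term:
    ∫_0^3 64*x^6 dx = 139968/7;  ∫_0^3 -32*x^4 dx = -7776/5;  ∫_0^3 -32*x^3 dx = -648;
    ∫_0^3 4*x^2 dx = 36;  ∫_0^3 8*x dx = 36;  ∫_0^3 4 dx = 12.
  Sum: 139968/7 − 7776/5 − 648 + 36 + 36 + 12 = 625668/35.
Adding: ||u||_{H^1}^2 = 47973/7 + 625668/35 = 865533/35.


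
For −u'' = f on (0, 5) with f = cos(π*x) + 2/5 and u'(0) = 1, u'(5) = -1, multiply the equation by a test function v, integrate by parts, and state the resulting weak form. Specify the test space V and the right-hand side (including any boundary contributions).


V = H^1(0, 5) (v unrestricted at boundary; u is determined up to an additive constant); weak form: ∫_0^5 u'v' dx = ∫_0^5 (cos(π*x) + 2/5) v dx − v(5) − v(0) for all v ∈ V.

Multiply both sides by a test function v and integrate from 0 to 5:
  ∫_0^5 −u''(x) v(x) dx = ∫_0^5 f(x) v(x) dx.
Integrate the LHS by parts once:
  ∫_0^5 −u'' v dx = −[u'(x) v(x)]_0^5 + ∫_0^5 u'(x) v'(x) dx.
Thus ∫_0^5 u'(x) v'(x) dx = ∫_0^5 f(x) v(x) dx + [u'(x) v(x)]_0^5.
Choose V so that boundary terms are either known or forced to vanish.
u has inhomogeneous Neumann u'(0) = 1, u'(5) = -1. [u' v]_0^5 = (-1)·v(5) − (1)·v(0) = − v(5) − v(0). Take V = H^1(0, 5); boundary term becomes part of RHS.
Weak formulation: find u (satisfying any essential BC) such that ∫_0^5 u'(x) v'(x) dx = ∫_0^5 f v dx − v(5) − v(0) for all v ∈ V (Neumann data are natural BCs: they enter the RHS as boundary terms).
Substituting f(x) = cos(π*x) + 2/5, the right-hand side is ∫_0^5 (cos(π*x) + 2/5) v dx − v(5) − v(0).
Compatibility check (pure Neumann): taking v ≡ 1 ∈ V gives 0 = ∫_0^5 f dx + (-1) − (1), i.e. ∫_0^5 f dx must equal u'(0) − u'(5) = 2. Indeed ∫_0^5 (cos(π*x) + 2/5) dx = 2, so the data are compatible. The solution is then unique only up to an additive constant (fix it e.g. by requiring ∫_0^5 u dx = 0).


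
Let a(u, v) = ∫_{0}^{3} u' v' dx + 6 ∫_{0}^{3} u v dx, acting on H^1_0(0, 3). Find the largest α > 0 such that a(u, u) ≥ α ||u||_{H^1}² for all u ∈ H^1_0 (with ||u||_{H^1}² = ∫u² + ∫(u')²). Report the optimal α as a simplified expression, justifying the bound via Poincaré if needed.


α = 1

Coercivity of a(·,·) on H^1_0(0, 3) means a(u, u) ≥ α ||u||_{H^1}² for every u ∈ H^1_0.
The interval has length L = 3, and Poincaré/coercivity depend only on L. Here a(u, u) = ∫(u')² + (6)·∫u².
Here c = 6 ≥ 1, so a(u,u) = ∫(u')² + c∫u² ≥ ∫(u')² + ∫u² = ||u||_{H^1}², i.e. α = 1 works. No larger α is possible: a(u,u) ≥ α||u||_{H^1}² means (1−α)∫(u')² ≥ (α−c)∫u², and for the modes u_n = sin(nπ(x−x₀)/L) (x₀ the left endpoint) one has ∫u_n²/∫(u_n')² = (L/(nπ))² → 0, so a(u_n,u_n)/||u_n||_{H^1}² → 1. Hence the optimal constant is α = 1.
Therefore α = 1.


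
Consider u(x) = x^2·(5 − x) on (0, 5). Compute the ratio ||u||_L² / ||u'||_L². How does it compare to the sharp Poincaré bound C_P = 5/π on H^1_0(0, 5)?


||u||_L² / ||u'||_L² = 5*sqrt(14)/14 < C_P = 5/π.

u(x) = x^2·(5 − x), so u'(x) = x*(10 - 3*x).
u(x) = x^2·(5 − x) vanishes at x = 0 and x = 5, so u ∈ H^1_0(0, 5). Differentiate via the product rule and integrate the resulting polynomials term by term.
  ∫_0^5 u² dx = ∫_0^5 (x^6 - 10*x^5 + 25*x^4) dx. Term by term:
    ∫_0^5 x^6 dx = 78125/7;  ∫_0^5 -10*x^5 dx = -78125/3;  ∫_0^5 25*x^4 dx = 15625.
  Sum: 78125/7 − 78125/3 + 15625 = 15625/21.
  ∫_0^5 (u')² dx = ∫_0^5 (9*x^4 - 60*x^3 + 100*x^2) dx. Term by term:
    ∫_0^5 9*x^4 dx = 5625;  ∫_0^5 -60*x^3 dx = -9375;  ∫_0^5 100*x^2 dx = 12500/3.
  Sum: 5625 − 9375 + 12500/3 = 1250/3.
∫_0^5 u² dx = 15625/21, so ||u||_L² = 125*sqrt(21)/21.
∫_0^5 (u')² dx = 1250/3, so ||u'||_L² = 25*sqrt(6)/3.
Ratio ||u||_L² / ||u'||_L² = 5*sqrt(14)/14.
Sharp Poincaré constant on H^1_0(0, 5) is C_P = L/π = 5/π, achieved by sin(π/5·x).
A polynomial bump cannot attain the sharp Poincaré constant (only the first sine eigenfunction does), so the ratio is strictly less than C_P, consistent with ||u||_L² ≤ C_P ||u'||_L².


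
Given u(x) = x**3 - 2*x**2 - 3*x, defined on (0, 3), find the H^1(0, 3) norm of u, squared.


||u||_{H^1}^2 = 4257/35

The H^1 norm (squared) on an interval (0, L) is
  ||u||_{H^1}^2 = ∫_0^L u(x)^2 dx + ∫_0^L u'(x)^2 dx.
Compute u'(x) = 3*x**2 - 4*x - 3.
Then u(x)^2 = x**6 - 4*x**5 - 2*x**4 + 12*x**3 + 9*x**2 and u'(x)^2 = 9*x**4 - 24*x**3 - 2*x**2 + 24*x + 9.
Integrate each monomial from 0 to 3 using ∫_0^3 c·x^n dx = c·3^(n+1)/(n+1):
  ∫_0^3 u(x)^2 dx = ∫_0^3 (x^6 - 4*x^5 - 2*x^4 + 12*x^3 + 9*x^2) dx. Term by term:
    ∫_0^3 x^6 dx = 2187/7;  ∫_0^3 -4*x^5 dx = -486;  ∫_0^3 -2*x^4 dx = -486/5;
    ∫_0^3 12*x^3 dx = 243;  ∫_0^3 9*x^2 dx = 81.
  Sum: 2187/7 − 486 − 486/5 + 243 + 81 = 1863/35.
  ∫_0^3 u'(x)^2 dx = ∫_0^3 (9*x^4 - 24*x^3 - 2*x^2 + 24*x + 9) dx. Term by term:
    ∫_0^3 9*x^4 dx = 2187/5;  ∫_0^3 -24*x^3 dx = -486;  ∫_0^3 -2*x^2 dx = -18;
    ∫_0^3 24*x dx = 108;  ∫_0^3 9 dx = 27.
  Sum: 2187/5 − 486 − 18 + 108 + 27 = 342/5.
Adding: ||u||_{H^1}^2 = 1863/35 + 342/5 = 4257/35.


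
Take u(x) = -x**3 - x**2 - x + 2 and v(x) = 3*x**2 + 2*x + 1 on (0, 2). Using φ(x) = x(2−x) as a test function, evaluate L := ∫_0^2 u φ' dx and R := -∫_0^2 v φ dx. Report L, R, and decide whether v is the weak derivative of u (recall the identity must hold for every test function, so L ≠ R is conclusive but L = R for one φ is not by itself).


LHS = 44/5, RHS = -44/5. No, v is not the weak derivative of u.

u(x) = -x**3 - x**2 - x + 2, classical derivative u'(x) = -3*x**2 - 2*x - 1.
φ(x) = x(2−x), so φ'(x) = 2 - 2*x.
Note φ(0) = φ(2) = 0, so the boundary term u·φ vanishes.
LHS = ∫_0^2 u(x) φ'(x) dx = ∫_0^2 (2*x^4 - 6*x + 4) dx. Term by term:
  ∫_0^2 2*x^4 dx = 64/5;  ∫_0^2 -6*x dx = -12;  ∫_0^2 4 dx = 8.
Sum: 64/5 − 12 + 8 = 44/5.
So LHS = 44/5.
∫_0^2 v(x) φ(x) dx = ∫_0^2 (-3*x^4 + 4*x^3 + 3*x^2 + 2*x) dx. Term by term:
  ∫_0^2 -3*x^4 dx = -96/5;  ∫_0^2 4*x^3 dx = 16;  ∫_0^2 3*x^2 dx = 8;
  ∫_0^2 2*x dx = 4.
Sum: -96/5 + 16 + 8 + 4 = 44/5.
So RHS = -∫_0^2 v(x) φ(x) dx = -44/5.
LHS − RHS = 88/5 ≠ 0, so the identity fails.
(For a valid weak derivative the identity must hold for EVERY test function, in particular this one. The failure shows v is NOT the weak derivative of u.)
Correct weak derivative would be u'(x) = -3*x**2 - 2*x - 1.


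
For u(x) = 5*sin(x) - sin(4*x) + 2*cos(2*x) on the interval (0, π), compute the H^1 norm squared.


||u||_{H^1(0,π)}^2 = -200/3 + 87*π/2

u'(x) = -4*sin(2*x) + 5*cos(x) - 4*cos(4*x).
Expand u² and (u')² and integrate term by term on (0, π), using: for integers n ≥ 1, ∫_0^π sin²(nx) dx = ∫_0^π cos²(nx) dx = π/2; for n ≠ n', ∫_0^π sin(nx)sin(n'x) dx = ∫_0^π cos(nx)cos(n'x) dx = 0; and by product-to-sum, ∫_0^π sin(nx)cos(n'x) dx = ½∫_0^π [sin((n+n')x) + sin((n−n')x)] dx, which is 0 when n+n' is even and 2n/(n²−n'²) when n+n' is odd (it need not vanish on (0, π)).
  u² squared terms: (-1)²·∫sin(4x)² dx = 1·π/2 = π/2;  (2)²·∫cos(2x)² dx = 4·π/2 = 2*π;  (5)²·∫sin(x)² dx = 25·π/2 = 25*π/2.
  u² cross terms: 2·(-1)·(2)·∫sin(4x)·cos(2x) dx = -4·(0) = 0;  2·(-1)·(5)·∫sin(4x)·sin(x) dx = -10·(0) = 0;  2·(2)·(5)·∫cos(2x)·sin(x) dx = 20·(-2/3) = -40/3.
  So ∫_0^π u² dx = π/2 + 2*π + 25*π/2 + 0 + 0 − 40/3 = -40/3 + 15*π.
  (u')² squared terms: (-4)²·∫cos(4x)² dx = 16·π/2 = 8*π;  (-4)²·∫sin(2x)² dx = 16·π/2 = 8*π;  (5)²·∫cos(x)² dx = 25·π/2 = 25*π/2.
  (u')² cross terms: 2·(-4)·(-4)·∫cos(4x)·sin(2x) dx = 32·(0) = 0;  2·(-4)·(5)·∫cos(4x)·cos(x) dx = -40·(0) = 0;  2·(-4)·(5)·∫sin(2x)·cos(x) dx = -40·(4/3) = -160/3.
  So ∫_0^π (u')² dx = 8*π + 8*π + 25*π/2 + 0 + 0 − 160/3 = -160/3 + 57*π/2.
||u||_{H^1}^2 = (-40/3 + 15*π) + (-160/3 + 57*π/2) = -200/3 + 87*π/2.


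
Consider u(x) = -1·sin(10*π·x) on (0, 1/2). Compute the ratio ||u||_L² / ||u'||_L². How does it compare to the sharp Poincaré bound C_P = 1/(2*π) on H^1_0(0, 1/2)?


||u||_L² / ||u'||_L² = 1/(10*π) < C_P = 1/(2*π).

u(x) = -1·sin(10*π·x), so u'(x) = -10*π*cos(10*π*x).
Writing u(x) = A·sin(kπx/L) with A = -1 and k = 5, use ∫_0^L sin²(kπx/L) dx = L/2 and ∫_0^L cos²(kπx/L) dx = L/2.
u² = 1·sin²(10*π·x) and (u')² = 100*π^2·cos²(10*π·x), and each of sin², cos² integrates to L/2 = 1/4 over (0, 1/2).
∫_0^1/2 u² dx = 1/4, so ||u||_L² = 1/2.
∫_0^1/2 (u')² dx = 25*π^2, so ||u'||_L² = 5*π.
Ratio ||u||_L² / ||u'||_L² = 1/(10*π).
Sharp Poincaré constant on H^1_0(0, 1/2) is C_P = L/π = 1/(2*π), achieved by sin(2*π·x).
This is the k = 5 harmonic; the ratio L/(kπ) is strictly less than C_P = L/π, consistent with the sharp inequality ||u||_L² ≤ C_P ||u'||_L².


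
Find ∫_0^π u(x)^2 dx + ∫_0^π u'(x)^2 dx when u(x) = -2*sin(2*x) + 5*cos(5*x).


||u||_{H^1(0,π)}^2 = 2080/21 + 335*π

u'(x) = -25*sin(5*x) - 4*cos(2*x).
Expand u² and (u')² and integrate term by term on (0, π), using: for integers n ≥ 1, ∫_0^π sin²(nx) dx = ∫_0^π cos²(nx) dx = π/2; for n ≠ n', ∫_0^π sin(nx)sin(n'x) dx = ∫_0^π cos(nx)cos(n'x) dx = 0; and by product-to-sum, ∫_0^π sin(nx)cos(n'x) dx = ½∫_0^π [sin((n+n')x) + sin((n−n')x)] dx, which is 0 when n+n' is even and 2n/(n²−n'²) when n+n' is odd (it need not vanish on (0, π)).
  u² squared terms: (-2)²·∫sin(2x)² dx = 4·π/2 = 2*π;  (5)²·∫cos(5x)² dx = 25·π/2 = 25*π/2.
  u² cross terms: 2·(-2)·(5)·∫sin(2x)·cos(5x) dx = -20·(-4/21) = 80/21.
  So ∫_0^π u² dx = 2*π + 25*π/2 + 80/21 = 80/21 + 29*π/2.
  (u')² squared terms: (-25)²·∫sin(5x)² dx = 625·π/2 = 625*π/2;  (-4)²·∫cos(2x)² dx = 16·π/2 = 8*π.
  (u')² cross terms: 2·(-25)·(-4)·∫sin(5x)·cos(2x) dx = 200·(10/21) = 2000/21.
  So ∫_0^π (u')² dx = 625*π/2 + 8*π + 2000/21 = 2000/21 + 641*π/2.
||u||_{H^1}^2 = (80/21 + 29*π/2) + (2000/21 + 641*π/2) = 2080/21 + 335*π.


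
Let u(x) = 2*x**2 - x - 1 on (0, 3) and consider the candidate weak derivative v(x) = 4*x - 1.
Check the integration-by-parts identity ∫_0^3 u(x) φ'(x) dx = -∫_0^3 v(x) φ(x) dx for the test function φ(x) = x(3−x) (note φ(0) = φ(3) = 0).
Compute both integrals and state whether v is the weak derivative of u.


LHS = -45/2, RHS = -45/2. Yes, v = u' weakly.

u(x) = 2*x**2 - x - 1, classical derivative u'(x) = 4*x - 1.
φ(x) = x(3−x), so φ'(x) = 3 - 2*x.
Note φ(0) = φ(3) = 0, so the boundary term u·φ vanishes.
LHS = ∫_0^3 u(x) φ'(x) dx = ∫_0^3 (-4*x^3 + 8*x^2 - x - 3) dx. Term by term:
  ∫_0^3 -4*x^3 dx = -81;  ∫_0^3 8*x^2 dx = 72;  ∫_0^3 -x dx = -9/2;
  ∫_0^3 -3 dx = -9.
Sum: -81 + 72 − 9/2 − 9 = -45/2.
So LHS = -45/2.
∫_0^3 v(x) φ(x) dx = ∫_0^3 (-4*x^3 + 13*x^2 - 3*x) dx. Term by term:
  ∫_0^3 -4*x^3 dx = -81;  ∫_0^3 13*x^2 dx = 117;  ∫_0^3 -3*x dx = -27/2.
Sum: -81 + 117 − 27/2 = 45/2.
So RHS = -∫_0^3 v(x) φ(x) dx = -45/2.
LHS = RHS, so the identity holds for this test φ.
Moreover u is smooth here and v(x) = u'(x) = 4*x - 1 pointwise, so the identity holds for every test function. Hence v is the weak derivative of u.


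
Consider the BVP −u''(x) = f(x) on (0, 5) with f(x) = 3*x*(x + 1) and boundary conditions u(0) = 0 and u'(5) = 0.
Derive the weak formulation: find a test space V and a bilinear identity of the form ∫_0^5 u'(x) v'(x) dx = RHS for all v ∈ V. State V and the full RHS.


V = {v ∈ H^1(0, 5) : v(0) = 0} (test functions vanish at x = 0 where u is specified); weak form: ∫_0^5 u'v' dx = ∫_0^5 (3*x*(x + 1)) v dx for all v ∈ V.

Multiply both sides by a test function v and integrate from 0 to 5:
  ∫_0^5 −u''(x) v(x) dx = ∫_0^5 f(x) v(x) dx.
Integrate the LHS by parts once:
  ∫_0^5 −u'' v dx = −[u'(x) v(x)]_0^5 + ∫_0^5 u'(x) v'(x) dx.
Thus ∫_0^5 u'(x) v'(x) dx = ∫_0^5 f(x) v(x) dx + [u'(x) v(x)]_0^5.
Choose V so that boundary terms are either known or forced to vanish.
Mixed BC: u(0) = 0 (Dirichlet) and u'(5) = 0 (Neumann). Define V = {v ∈ H^1(0, 5) : v(0) = 0}. Then [u' v]_0^5 = u'(5)·v(5) − u'(0)·0 = 0.
Weak formulation: find u (satisfying any essential BC) such that ∫_0^5 u'(x) v'(x) dx = ∫_0^5 f v dx for all v ∈ V (Dirichlet at 0 absorbed into V; the Neumann datum at x = 5 is zero, so no boundary term remains).
Substituting f(x) = 3*x*(x + 1), the right-hand side is ∫_0^5 (3*x*(x + 1)) v dx.


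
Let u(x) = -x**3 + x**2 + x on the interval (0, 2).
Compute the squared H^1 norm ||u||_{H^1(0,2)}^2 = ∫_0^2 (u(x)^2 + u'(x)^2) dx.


||u||_{H^1}^2 = 542/35

The H^1 norm (squared) on an interval (0, L) is
  ||u||_{H^1}^2 = ∫_0^L u(x)^2 dx + ∫_0^L u'(x)^2 dx.
Compute u'(x) = -3*x**2 + 2*x + 1.
Then u(x)^2 = x**6 - 2*x**5 - x**4 + 2*x**3 + x**2 and u'(x)^2 = 9*x**4 - 12*x**3 - 2*x**2 + 4*x + 1.
Integrate each monomial from 0 to 2 using ∫_0^2 c·x^n dx = c·2^(n+1)/(n+1):
  ∫_0^2 u(x)^2 dx = ∫_0^2 (x^6 - 2*x^5 - x^4 + 2*x^3 + x^2) dx. Term by term:
    ∫_0^2 x^6 dx = 128/7;  ∫_0^2 -2*x^5 dx = -64/3;  ∫_0^2 -x^4 dx = -32/5;
    ∫_0^2 2*x^3 dx = 8;  ∫_0^2 x^2 dx = 8/3.
  Sum: 128/7 − 64/3 − 32/5 + 8 + 8/3 = 128/105.
  ∫_0^2 u'(x)^2 dx = ∫_0^2 (9*x^4 - 12*x^3 - 2*x^2 + 4*x + 1) dx. Term by term:
    ∫_0^2 9*x^4 dx = 288/5;  ∫_0^2 -12*x^3 dx = -48;  ∫_0^2 -2*x^2 dx = -16/3;
    ∫_0^2 4*x dx = 8;  ∫_0^2 1 dx = 2.
  Sum: 288/5 − 48 − 16/3 + 8 + 2 = 214/15.
Adding: ||u||_{H^1}^2 = 128/105 + 214/15 = 542/35.


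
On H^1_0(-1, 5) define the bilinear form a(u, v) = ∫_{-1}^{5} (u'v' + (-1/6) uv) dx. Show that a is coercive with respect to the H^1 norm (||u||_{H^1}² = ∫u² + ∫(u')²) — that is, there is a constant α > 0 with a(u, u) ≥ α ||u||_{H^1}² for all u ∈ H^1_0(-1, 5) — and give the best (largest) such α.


α = (-6 + π^2)/(π^2 + 36)

Coercivity of a(·,·) on H^1_0(-1, 5) means a(u, u) ≥ α ||u||_{H^1}² for every u ∈ H^1_0.
The interval has length L = 6, and Poincaré/coercivity depend only on L. Here a(u, u) = ∫(u')² + (-1/6)·∫u².
Here c = -1/6 < 0 with |c| < (π/L)² = π^2/36, so coercivity still holds. The condition a(u,u) ≥ α||u||_{H^1}² reads (1−α)∫(u')² ≥ (α−c)∫u². Any admissible α is ≤ 1 (rapidly oscillating u have ∫u²/∫(u')² → 0), and α = 1 would force 0 ≥ (1−c)∫u², impossible since c < 1; so 1−α > 0. By the sharp Poincaré inequality on H^1_0 of an interval of length L, ∫(u')² ≥ (π/L)²∫u² with equality for the first sine mode sin(π(x−x₀)/L) (x₀ the left endpoint), so the inequality holds for all u iff (1−α)(π/L)² ≥ α − c, i.e. α ≤ ((π/L)² + c)/((π/L)² + 1) = (1 + c(L/π)²)/(1 + (L/π)²). (Direct route, valid since c ≤ 0: Poincaré gives c∫u² ≥ c(L/π)²∫(u')², so a(u,u) ≥ (1 + c(L/π)²)∫(u')², while ||u||_{H^1}² ≤ (1 + (L/π)²)∫(u')²; dividing yields the same α.) With (π/L)² = π^2/36 and c = -1/6, the largest admissible constant is α = ((π/L)² + c)/((π/L)² + 1).
Simplifying, α = (-6 + π^2)/(π^2 + 36).


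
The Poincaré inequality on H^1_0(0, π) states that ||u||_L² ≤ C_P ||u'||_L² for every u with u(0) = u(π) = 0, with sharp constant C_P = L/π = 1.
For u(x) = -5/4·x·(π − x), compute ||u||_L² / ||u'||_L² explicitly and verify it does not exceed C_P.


||u||_L² / ||u'||_L² = sqrt(10)*π/10 < C_P = 1.

u(x) = -5/4·x·(π − x), so u'(x) = 5*x/2 - 5*π/4.
u(x) = -5/4·x·(π − x) vanishes at x = 0 and x = π, so u ∈ H^1_0(0, π). Differentiate via the product rule and integrate the resulting polynomials term by term.
  ∫_0^π u² dx = ∫_0^π (25*x^4/16 - 25*π*x^3/8 + 25*π^2*x^2/16) dx. Term by term:
    ∫_0^π 25*x^4/16 dx = 5*π^5/16;  ∫_0^π -25*π*x^3/8 dx = -25*π^5/32;  ∫_0^π 25*π^2*x^2/16 dx = 25*π^5/48.
  Sum: 5*π^5/16 − 25*π^5/32 + 25*π^5/48 = 5*π^5/96.
  ∫_0^π (u')² dx = ∫_0^π (25*x^2/4 - 25*π*x/4 + 25*π^2/16) dx. Term by term:
    ∫_0^π 25*x^2/4 dx = 25*π^3/12;  ∫_0^π -25*π*x/4 dx = -25*π^3/8;  ∫_0^π 25*π^2/16 dx = 25*π^3/16.
  Sum: 25*π^3/12 − 25*π^3/8 + 25*π^3/16 = 25*π^3/48.
∫_0^π u² dx = 5*π^5/96, so ||u||_L² = sqrt(30)*π^(5/2)/24.
∫_0^π (u')² dx = 25*π^3/48, so ||u'||_L² = 5*sqrt(3)*π^(3/2)/12.
Ratio ||u||_L² / ||u'||_L² = sqrt(10)*π/10.
Sharp Poincaré constant on H^1_0(0, π) is C_P = L/π = 1, achieved by sin(x).
A polynomial bump cannot attain the sharp Poincaré constant (only the first sine eigenfunction does), so the ratio is strictly less than C_P, consistent with ||u||_L² ≤ C_P ||u'||_L².


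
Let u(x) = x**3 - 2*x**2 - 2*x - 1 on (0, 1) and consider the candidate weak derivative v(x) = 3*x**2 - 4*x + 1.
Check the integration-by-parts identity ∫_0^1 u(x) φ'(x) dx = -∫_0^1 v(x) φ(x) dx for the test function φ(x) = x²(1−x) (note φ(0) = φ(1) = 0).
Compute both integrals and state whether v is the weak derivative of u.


LHS = 4/15, RHS = 1/60. No, v is not the weak derivative of u.

u(x) = x**3 - 2*x**2 - 2*x - 1, classical derivative u'(x) = 3*x**2 - 4*x - 2.
φ(x) = x²(1−x), so φ'(x) = x*(2 - 3*x).
Note φ(0) = φ(1) = 0, so the boundary term u·φ vanishes.
LHS = ∫_0^1 u(x) φ'(x) dx = ∫_0^1 (-3*x^5 + 8*x^4 + 2*x^3 - x^2 - 2*x) dx. Term by term:
  ∫_0^1 -3*x^5 dx = -1/2;  ∫_0^1 8*x^4 dx = 8/5;  ∫_0^1 2*x^3 dx = 1/2;
  ∫_0^1 -x^2 dx = -1/3;  ∫_0^1 -2*x dx = -1.
Sum: -1/2 + 8/5 + 1/2 − 1/3 − 1 = 4/15.
So LHS = 4/15.
∫_0^1 v(x) φ(x) dx = ∫_0^1 (-3*x^5 + 7*x^4 - 5*x^3 + x^2) dx. Term by term:
  ∫_0^1 -3*x^5 dx = -1/2;  ∫_0^1 7*x^4 dx = 7/5;  ∫_0^1 -5*x^3 dx = -5/4;
  ∫_0^1 x^2 dx = 1/3.
Sum: -1/2 + 7/5 − 5/4 + 1/3 = -1/60.
So RHS = -∫_0^1 v(x) φ(x) dx = 1/60.
LHS − RHS = 1/4 ≠ 0, so the identity fails.
(For a valid weak derivative the identity must hold for EVERY test function, in particular this one. The failure shows v is NOT the weak derivative of u.)
Correct weak derivative would be u'(x) = 3*x**2 - 4*x - 2.


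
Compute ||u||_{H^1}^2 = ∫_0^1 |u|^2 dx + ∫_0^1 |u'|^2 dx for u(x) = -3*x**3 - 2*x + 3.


||u||_{H^1}^2 = 7501/210

The H^1 norm (squared) on an interval (0, L) is
  ||u||_{H^1}^2 = ∫_0^L u(x)^2 dx + ∫_0^L u'(x)^2 dx.
Compute u'(x) = -9*x**2 - 2.
Then u(x)^2 = 9*x**6 + 12*x**4 - 18*x**3 + 4*x**2 - 12*x + 9 and u'(x)^2 = 81*x**4 + 36*x**2 + 4.
Integrate each monomial from 0 to 1 using ∫_0^1 c·x^n dx = c·1^(n+1)/(n+1):
  ∫_0^1 u(x)^2 dx = ∫_0^1 (9*x^6 + 12*x^4 - 18*x^3 + 4*x^2 - 12*x + 9) dx. Term by term:
    ∫_0^1 9*x^6 dx = 9/7;  ∫_0^1 12*x^4 dx = 12/5;  ∫_0^1 -18*x^3 dx = -9/2;
    ∫_0^1 4*x^2 dx = 4/3;  ∫_0^1 -12*x dx = -6;  ∫_0^1 9 dx = 9.
  Sum: 9/7 + 12/5 − 9/2 + 4/3 − 6 + 9 = 739/210.
  ∫_0^1 u'(x)^2 dx = ∫_0^1 (81*x^4 + 36*x^2 + 4) dx. Term by term:
    ∫_0^1 81*x^4 dx = 81/5;  ∫_0^1 36*x^2 dx = 12;  ∫_0^1 4 dx = 4.
  Sum: 81/5 + 12 + 4 = 161/5.
Adding: ||u||_{H^1}^2 = 739/210 + 161/5 = 7501/210.


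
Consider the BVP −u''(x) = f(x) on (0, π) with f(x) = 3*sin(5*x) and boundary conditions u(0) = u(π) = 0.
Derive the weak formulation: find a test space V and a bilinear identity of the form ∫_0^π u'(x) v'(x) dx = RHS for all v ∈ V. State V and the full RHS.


V = H^1_0(0, π) (so v(0) = v(π) = 0); weak form: ∫_0^π u'v' dx = ∫_0^π (3*sin(5*x)) v dx for all v ∈ V.

Multiply both sides by a test function v and integrate from 0 to π:
  ∫_0^π −u''(x) v(x) dx = ∫_0^π f(x) v(x) dx.
Integrate the LHS by parts once:
  ∫_0^π −u'' v dx = −[u'(x) v(x)]_0^π + ∫_0^π u'(x) v'(x) dx.
Thus ∫_0^π u'(x) v'(x) dx = ∫_0^π f(x) v(x) dx + [u'(x) v(x)]_0^π.
Choose V so that boundary terms are either known or forced to vanish.
u is Dirichlet: u(0) = u(π) = 0. Let V = H^1_0(0, π); then v(0) = v(π) = 0, and [u' v]_0^π = 0.
Weak formulation: find u (satisfying any essential BC) such that ∫_0^π u'(x) v'(x) dx = ∫_0^π f v dx for all v ∈ V.
Substituting f(x) = 3*sin(5*x), the right-hand side is ∫_0^π (3*sin(5*x)) v dx.


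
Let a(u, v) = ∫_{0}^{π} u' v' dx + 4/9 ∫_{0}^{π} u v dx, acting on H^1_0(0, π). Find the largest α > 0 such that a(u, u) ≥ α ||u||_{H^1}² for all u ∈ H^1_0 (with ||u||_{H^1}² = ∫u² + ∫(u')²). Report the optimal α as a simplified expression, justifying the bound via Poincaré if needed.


α = 13/18

Coercivity of a(·,·) on H^1_0(0, π) means a(u, u) ≥ α ||u||_{H^1}² for every u ∈ H^1_0.
The interval has length L = π, and Poincaré/coercivity depend only on L. Here a(u, u) = ∫(u')² + (4/9)·∫u².
Here 0 < c = 4/9 < 1. The condition a(u,u) ≥ α||u||_{H^1}² reads (1−α)∫(u')² ≥ (α−c)∫u². Any admissible α is ≤ 1 (rapidly oscillating u have ∫u²/∫(u')² → 0), and α = 1 would force 0 ≥ (1−c)∫u², impossible since c < 1; so 1−α > 0. By the sharp Poincaré inequality on H^1_0 of an interval of length L, ∫(u')² ≥ (π/L)²∫u² with equality for the first sine mode sin(π(x−x₀)/L) (x₀ the left endpoint), so the inequality holds for all u iff (1−α)(π/L)² ≥ α − c, i.e. α ≤ ((π/L)² + c)/((π/L)² + 1) = (1 + c(L/π)²)/(1 + (L/π)²). With (π/L)² = 1 and c = 4/9, the largest admissible constant is α = ((π/L)² + c)/((π/L)² + 1).
Simplifying, α = 13/18.


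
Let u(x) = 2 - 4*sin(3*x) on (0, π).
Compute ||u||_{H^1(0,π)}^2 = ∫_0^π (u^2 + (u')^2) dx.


||u||_{H^1(0,π)}^2 = -32/3 + 84*π

u'(x) = -12*cos(3*x).
Expand u² and (u')² and integrate term by term on (0, π), using: for integers n ≥ 1, ∫_0^π sin²(nx) dx = ∫_0^π cos²(nx) dx = π/2; for n ≠ n', ∫_0^π sin(nx)sin(n'x) dx = ∫_0^π cos(nx)cos(n'x) dx = 0; and by product-to-sum, ∫_0^π sin(nx)cos(n'x) dx = ½∫_0^π [sin((n+n')x) + sin((n−n')x)] dx, which is 0 when n+n' is even and 2n/(n²−n'²) when n+n' is odd (it need not vanish on (0, π)). For the constant mode: ∫_0^π 1 dx = π, ∫_0^π cos(nx) dx = 0, ∫_0^π sin(nx) dx = (1−(−1)^n)/n.
  u² squared terms: (2)²·∫1 dx = 4·π = 4*π;  (-4)²·∫sin(3x)² dx = 16·π/2 = 8*π.
  u² cross terms: 2·(2)·(-4)·∫1·sin(3x) dx = -16·(2/3) = -32/3.
  So ∫_0^π u² dx = 4*π + 8*π − 32/3 = -32/3 + 12*π.
  (u')² squared terms: (-12)²·∫cos(3x)² dx = 144·π/2 = 72*π.
  So ∫_0^π (u')² dx = 72*π.
||u||_{H^1}^2 = (-32/3 + 12*π) + (72*π) = -32/3 + 84*π.


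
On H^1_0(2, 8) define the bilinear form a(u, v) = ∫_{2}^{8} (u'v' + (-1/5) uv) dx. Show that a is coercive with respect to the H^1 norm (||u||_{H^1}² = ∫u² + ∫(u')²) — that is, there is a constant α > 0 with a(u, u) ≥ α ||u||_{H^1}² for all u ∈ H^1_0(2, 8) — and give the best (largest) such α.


α = (-36/5 + π^2)/(π^2 + 36)

Coercivity of a(·,·) on H^1_0(2, 8) means a(u, u) ≥ α ||u||_{H^1}² for every u ∈ H^1_0.
The interval has length L = 6, and Poincaré/coercivity depend only on L. Here a(u, u) = ∫(u')² + (-1/5)·∫u².
Here c = -1/5 < 0 with |c| < (π/L)² = π^2/36, so coercivity still holds. The condition a(u,u) ≥ α||u||_{H^1}² reads (1−α)∫(u')² ≥ (α−c)∫u². Any admissible α is ≤ 1 (rapidly oscillating u have ∫u²/∫(u')² → 0), and α = 1 would force 0 ≥ (1−c)∫u², impossible since c < 1; so 1−α > 0. By the sharp Poincaré inequality on H^1_0 of an interval of length L, ∫(u')² ≥ (π/L)²∫u² with equality for the first sine mode sin(π(x−x₀)/L) (x₀ the left endpoint), so the inequality holds for all u iff (1−α)(π/L)² ≥ α − c, i.e. α ≤ ((π/L)² + c)/((π/L)² + 1) = (1 + c(L/π)²)/(1 + (L/π)²). (Direct route, valid since c ≤ 0: Poincaré gives c∫u² ≥ c(L/π)²∫(u')², so a(u,u) ≥ (1 + c(L/π)²)∫(u')², while ||u||_{H^1}² ≤ (1 + (L/π)²)∫(u')²; dividing yields the same α.) With (π/L)² = π^2/36 and c = -1/5, the largest admissible constant is α = ((π/L)² + c)/((π/L)² + 1).
Simplifying, α = (-36/5 + π^2)/(π^2 + 36).


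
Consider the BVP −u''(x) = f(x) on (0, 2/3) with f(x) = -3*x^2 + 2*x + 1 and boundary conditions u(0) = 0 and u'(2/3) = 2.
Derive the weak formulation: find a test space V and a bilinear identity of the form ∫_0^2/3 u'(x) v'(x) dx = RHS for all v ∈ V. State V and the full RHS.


V = {v ∈ H^1(0, 2/3) : v(0) = 0} (test functions vanish at x = 0 where u is specified); weak form: ∫_0^2/3 u'v' dx = ∫_0^2/3 (-3*x^2 + 2*x + 1) v dx + 2·v(2/3) for all v ∈ V.

Multiply both sides by a test function v and integrate from 0 to 2/3:
  ∫_0^2/3 −u''(x) v(x) dx = ∫_0^2/3 f(x) v(x) dx.
Integrate the LHS by parts once:
  ∫_0^2/3 −u'' v dx = −[u'(x) v(x)]_0^2/3 + ∫_0^2/3 u'(x) v'(x) dx.
Thus ∫_0^2/3 u'(x) v'(x) dx = ∫_0^2/3 f(x) v(x) dx + [u'(x) v(x)]_0^2/3.
Choose V so that boundary terms are either known or forced to vanish.
Mixed BC: u(0) = 0 (Dirichlet) and u'(2/3) = 2 (Neumann). Define V = {v ∈ H^1(0, 2/3) : v(0) = 0}. Then [u' v]_0^2/3 = u'(2/3)·v(2/3) − u'(0)·0 = 2·v(2/3).
Weak formulation: find u (satisfying any essential BC) such that ∫_0^2/3 u'(x) v'(x) dx = ∫_0^2/3 f v dx + 2·v(2/3) for all v ∈ V (Dirichlet at 0 absorbed into V; Neumann datum at x = 2/3 contributes the boundary term).
Substituting f(x) = -3*x^2 + 2*x + 1, the right-hand side is ∫_0^2/3 (-3*x^2 + 2*x + 1) v dx + 2·v(2/3).


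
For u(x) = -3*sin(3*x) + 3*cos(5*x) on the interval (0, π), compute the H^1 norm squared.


||u||_{H^1(0,π)}^2 = 162*π

u'(x) = -15*sin(5*x) - 9*cos(3*x).
Expand u² and (u')² and integrate term by term on (0, π), using: for integers n ≥ 1, ∫_0^π sin²(nx) dx = ∫_0^π cos²(nx) dx = π/2; for n ≠ n', ∫_0^π sin(nx)sin(n'x) dx = ∫_0^π cos(nx)cos(n'x) dx = 0; and by product-to-sum, ∫_0^π sin(nx)cos(n'x) dx = ½∫_0^π [sin((n+n')x) + sin((n−n')x)] dx, which is 0 when n+n' is even and 2n/(n²−n'²) when n+n' is odd (it need not vanish on (0, π)).
  u² squared terms: (-3)²·∫sin(3x)² dx = 9·π/2 = 9*π/2;  (3)²·∫cos(5x)² dx = 9·π/2 = 9*π/2.
  u² cross terms: 2·(-3)·(3)·∫sin(3x)·cos(5x) dx = -18·(0) = 0.
  So ∫_0^π u² dx = 9*π/2 + 9*π/2 + 0 = 9*π.
  (u')² squared terms: (-15)²·∫sin(5x)² dx = 225·π/2 = 225*π/2;  (-9)²·∫cos(3x)² dx = 81·π/2 = 81*π/2.
  (u')² cross terms: 2·(-15)·(-9)·∫sin(5x)·cos(3x) dx = 270·(0) = 0.
  So ∫_0^π (u')² dx = 225*π/2 + 81*π/2 + 0 = 153*π.
||u||_{H^1}^2 = (9*π) + (153*π) = 162*π.


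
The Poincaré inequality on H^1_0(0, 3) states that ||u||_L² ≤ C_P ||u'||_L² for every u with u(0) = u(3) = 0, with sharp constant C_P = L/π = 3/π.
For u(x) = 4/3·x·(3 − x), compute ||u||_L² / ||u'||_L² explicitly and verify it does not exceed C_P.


||u||_L² / ||u'||_L² = 3*sqrt(10)/10 < C_P = 3/π.

u(x) = 4/3·x·(3 − x), so u'(x) = 4 - 8*x/3.
u(x) = 4/3·x·(3 − x) vanishes at x = 0 and x = 3, so u ∈ H^1_0(0, 3). Differentiate via the product rule and integrate the resulting polynomials term by term.
  ∫_0^3 u² dx = ∫_0^3 (16*x^4/9 - 32*x^3/3 + 16*x^2) dx. Term by term:
    ∫_0^3 16*x^4/9 dx = 432/5;  ∫_0^3 -32*x^3/3 dx = -216;  ∫_0^3 16*x^2 dx = 144.
  Sum: 432/5 − 216 + 144 = 72/5.
  ∫_0^3 (u')² dx = ∫_0^3 (64*x^2/9 - 64*x/3 + 16) dx. Term by term:
    ∫_0^3 64*x^2/9 dx = 64;  ∫_0^3 -64*x/3 dx = -96;  ∫_0^3 16 dx = 48.
  Sum: 64 − 96 + 48 = 16.
∫_0^3 u² dx = 72/5, so ||u||_L² = 6*sqrt(10)/5.
∫_0^3 (u')² dx = 16, so ||u'||_L² = 4.
Ratio ||u||_L² / ||u'||_L² = 3*sqrt(10)/10.
Sharp Poincaré constant on H^1_0(0, 3) is C_P = L/π = 3/π, achieved by sin(π/3·x).
A polynomial bump cannot attain the sharp Poincaré constant (only the first sine eigenfunction does), so the ratio is strictly less than C_P, consistent with ||u||_L² ≤ C_P ||u'||_L².


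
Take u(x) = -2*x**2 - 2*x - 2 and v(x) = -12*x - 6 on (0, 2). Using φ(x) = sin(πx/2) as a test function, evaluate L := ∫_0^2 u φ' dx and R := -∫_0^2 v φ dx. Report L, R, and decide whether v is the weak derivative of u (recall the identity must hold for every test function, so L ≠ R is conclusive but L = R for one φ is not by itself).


LHS = 24/π, RHS = 72/π. No, v is not the weak derivative of u.

u(x) = -2*x**2 - 2*x - 2, classical derivative u'(x) = -4*x - 2.
φ(x) = sin(πx/2), so φ'(x) = π*cos(π*x/2)/2.
Note φ(0) = φ(2) = 0, so the boundary term u·φ vanishes.
LHS = ∫_0^2 u(x) φ'(x) dx = ∫_0^2 (-π*x^2*cos(π*x/2) - π*x*cos(π*x/2) - π*cos(π*x/2)) dx. Term by term:
  ∫_0^2 -π*cos(π*x/2) dx = 0;  ∫_0^2 -π*x*cos(π*x/2) dx = 8/π;  ∫_0^2 -π*x^2*cos(π*x/2) dx = 16/π.
Sum: 0 + 8/π + 16/π = 24/π.
So LHS = 24/π.
∫_0^2 v(x) φ(x) dx = ∫_0^2 (-12*x*sin(π*x/2) - 6*sin(π*x/2)) dx. Term by term:
  ∫_0^2 -6*sin(π*x/2) dx = -24/π;  ∫_0^2 -12*x*sin(π*x/2) dx = -48/π.
Sum: -24/π − 48/π = -72/π.
So RHS = -∫_0^2 v(x) φ(x) dx = 72/π.
LHS − RHS = -48/π ≠ 0, so the identity fails.
(For a valid weak derivative the identity must hold for EVERY test function, in particular this one. The failure shows v is NOT the weak derivative of u.)
Correct weak derivative would be u'(x) = -4*x - 2.


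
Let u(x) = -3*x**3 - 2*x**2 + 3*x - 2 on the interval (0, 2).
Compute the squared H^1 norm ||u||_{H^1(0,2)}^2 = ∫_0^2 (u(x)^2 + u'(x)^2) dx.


||u||_{H^1}^2 = 31758/35

The H^1 norm (squared) on an interval (0, L) is
  ||u||_{H^1}^2 = ∫_0^L u(x)^2 dx + ∫_0^L u'(x)^2 dx.
Compute u'(x) = -9*x**2 - 4*x + 3.
Then u(x)^2 = 9*x**6 + 12*x**5 - 14*x**4 + 17*x**2 - 12*x + 4 and u'(x)^2 = 81*x**4 + 72*x**3 - 38*x**2 - 24*x + 9.
Integrate each monomial from 0 to 2 using ∫_0^2 c·x^n dx = c·2^(n+1)/(n+1):
  ∫_0^2 u(x)^2 dx = ∫_0^2 (9*x^6 + 12*x^5 - 14*x^4 + 17*x^2 - 12*x + 4) dx. Term by term:
    ∫_0^2 9*x^6 dx = 1152/7;  ∫_0^2 12*x^5 dx = 128;  ∫_0^2 -14*x^4 dx = -448/5;
    ∫_0^2 17*x^2 dx = 136/3;  ∫_0^2 -12*x dx = -24;  ∫_0^2 4 dx = 8.
  Sum: 1152/7 + 128 − 448/5 + 136/3 − 24 + 8 = 24392/105.
  ∫_0^2 u'(x)^2 dx = ∫_0^2 (81*x^4 + 72*x^3 - 38*x^2 - 24*x + 9) dx. Term by term:
    ∫_0^2 81*x^4 dx = 2592/5;  ∫_0^2 72*x^3 dx = 288;  ∫_0^2 -38*x^2 dx = -304/3;
    ∫_0^2 -24*x dx = -48;  ∫_0^2 9 dx = 18.
  Sum: 2592/5 + 288 − 304/3 − 48 + 18 = 10126/15.
Adding: ||u||_{H^1}^2 = 24392/105 + 10126/15 = 31758/35.


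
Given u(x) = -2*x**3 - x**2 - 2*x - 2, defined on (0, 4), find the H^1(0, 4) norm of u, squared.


||u||_{H^1}^2 = 515360/21

The H^1 norm (squared) on an interval (0, L) is
  ||u||_{H^1}^2 = ∫_0^L u(x)^2 dx + ∫_0^L u'(x)^2 dx.
Compute u'(x) = -6*x**2 - 2*x - 2.
Then u(x)^2 = 4*x**6 + 4*x**5 + 9*x**4 + 12*x**3 + 8*x**2 + 8*x + 4 and u'(x)^2 = 36*x**4 + 24*x**3 + 28*x**2 + 8*x + 4.
Integrate each monomial from 0 to 4 using ∫_0^4 c·x^n dx = c·4^(n+1)/(n+1):
  ∫_0^4 u(x)^2 dx = ∫_0^4 (4*x^6 + 4*x^5 + 9*x^4 + 12*x^3 + 8*x^2 + 8*x + 4) dx. Term by term:
    ∫_0^4 4*x^6 dx = 65536/7;  ∫_0^4 4*x^5 dx = 8192/3;  ∫_0^4 9*x^4 dx = 9216/5;
    ∫_0^4 12*x^3 dx = 768;  ∫_0^4 8*x^2 dx = 512/3;  ∫_0^4 8*x dx = 64;
    ∫_0^4 4 dx = 16.
  Sum: 65536/7 + 8192/3 + 9216/5 + 768 + 512/3 + 64 + 16 = 1570256/105.
  ∫_0^4 u'(x)^2 dx = ∫_0^4 (36*x^4 + 24*x^3 + 28*x^2 + 8*x + 4) dx. Term by term:
    ∫_0^4 36*x^4 dx = 36864/5;  ∫_0^4 24*x^3 dx = 1536;  ∫_0^4 28*x^2 dx = 1792/3;
    ∫_0^4 8*x dx = 64;  ∫_0^4 4 dx = 16.
  Sum: 36864/5 + 1536 + 1792/3 + 64 + 16 = 143792/15.
Adding: ||u||_{H^1}^2 = 1570256/105 + 143792/15 = 515360/21.


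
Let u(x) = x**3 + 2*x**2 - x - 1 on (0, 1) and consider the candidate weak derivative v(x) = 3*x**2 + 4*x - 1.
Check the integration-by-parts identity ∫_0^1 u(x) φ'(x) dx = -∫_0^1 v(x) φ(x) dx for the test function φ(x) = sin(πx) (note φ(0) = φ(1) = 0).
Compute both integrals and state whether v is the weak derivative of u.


LHS = -5/π + 12/π^3, RHS = -5/π + 12/π^3. Yes, v = u' weakly.

u(x) = x**3 + 2*x**2 - x - 1, classical derivative u'(x) = 3*x**2 + 4*x - 1.
φ(x) = sin(πx), so φ'(x) = π*cos(π*x).
Note φ(0) = φ(1) = 0, so the boundary term u·φ vanishes.
LHS = ∫_0^1 u(x) φ'(x) dx = ∫_0^1 (π*x^3*cos(π*x) + 2*π*x^2*cos(π*x) - π*x*cos(π*x) - π*cos(π*x)) dx. Term by term:
  ∫_0^1 -π*cos(π*x) dx = 0;  ∫_0^1 π*x^3*cos(π*x) dx = -3/π + 12/π^3;  ∫_0^1 -π*x*cos(π*x) dx = 2/π;
  ∫_0^1 2*π*x^2*cos(π*x) dx = -4/π.
Sum: 0 + -3/π + 12/π^3 + 2/π − 4/π = -5/π + 12/π^3.
So LHS = -5/π + 12/π^3.
∫_0^1 v(x) φ(x) dx = ∫_0^1 (3*x^2*sin(π*x) + 4*x*sin(π*x) - sin(π*x)) dx. Term by term:
  ∫_0^1 -sin(π*x) dx = -2/π;  ∫_0^1 3*x^2*sin(π*x) dx = -12/π^3 + 3/π;  ∫_0^1 4*x*sin(π*x) dx = 4/π.
Sum: -2/π + -12/π^3 + 3/π + 4/π = -12/π^3 + 5/π.
So RHS = -∫_0^1 v(x) φ(x) dx = -5/π + 12/π^3.
LHS = RHS, so the identity holds for this test φ.
Moreover u is smooth here and v(x) = u'(x) = 3*x**2 + 4*x - 1 pointwise, so the identity holds for every test function. Hence v is the weak derivative of u.


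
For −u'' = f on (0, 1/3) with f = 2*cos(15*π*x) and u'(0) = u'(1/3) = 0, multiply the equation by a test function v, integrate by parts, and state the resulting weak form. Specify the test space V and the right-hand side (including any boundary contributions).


V = H^1(0, 1/3) (no boundary constraint on v; u is determined up to an additive constant); weak form: ∫_0^1/3 u'v' dx = ∫_0^1/3 (2*cos(15*π*x)) v dx for all v ∈ V.

Multiply both sides by a test function v and integrate from 0 to 1/3:
  ∫_0^1/3 −u''(x) v(x) dx = ∫_0^1/3 f(x) v(x) dx.
Integrate the LHS by parts once:
  ∫_0^1/3 −u'' v dx = −[u'(x) v(x)]_0^1/3 + ∫_0^1/3 u'(x) v'(x) dx.
Thus ∫_0^1/3 u'(x) v'(x) dx = ∫_0^1/3 f(x) v(x) dx + [u'(x) v(x)]_0^1/3.
Choose V so that boundary terms are either known or forced to vanish.
u has homogeneous Neumann: u'(0) = u'(1/3) = 0. So [u' v]_0^1/3 = 0·v(1/3) − 0·v(0) = 0 for any v; take V = H^1(0, 1/3).
Weak formulation: find u (satisfying any essential BC) such that ∫_0^1/3 u'(x) v'(x) dx = ∫_0^1/3 f v dx for all v ∈ V (homogeneous Neumann, so boundary terms vanish).
Substituting f(x) = 2*cos(15*π*x), the right-hand side is ∫_0^1/3 (2*cos(15*π*x)) v dx.
Compatibility check (pure Neumann): taking v ≡ 1 ∈ V gives 0 = ∫_0^1/3 f dx + (0) − (0), i.e. ∫_0^1/3 f dx must equal u'(0) − u'(1/3) = 0. Indeed ∫_0^1/3 (2*cos(15*π*x)) dx = 0, so the data are compatible. The solution is then unique only up to an additive constant (fix it e.g. by requiring ∫_0^1/3 u dx = 0).


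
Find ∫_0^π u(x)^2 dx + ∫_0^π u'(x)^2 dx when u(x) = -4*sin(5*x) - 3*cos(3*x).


||u||_{H^1(0,π)}^2 = 253*π

u'(x) = 9*sin(3*x) - 20*cos(5*x).
Expand u² and (u')² and integrate term by term on (0, π), using: for integers n ≥ 1, ∫_0^π sin²(nx) dx = ∫_0^π cos²(nx) dx = π/2; for n ≠ n', ∫_0^π sin(nx)sin(n'x) dx = ∫_0^π cos(nx)cos(n'x) dx = 0; and by product-to-sum, ∫_0^π sin(nx)cos(n'x) dx = ½∫_0^π [sin((n+n')x) + sin((n−n')x)] dx, which is 0 when n+n' is even and 2n/(n²−n'²) when n+n' is odd (it need not vanish on (0, π)).
  u² squared terms: (-4)²·∫sin(5x)² dx = 16·π/2 = 8*π;  (-3)²·∫cos(3x)² dx = 9·π/2 = 9*π/2.
  u² cross terms: 2·(-4)·(-3)·∫sin(5x)·cos(3x) dx = 24·(0) = 0.
  So ∫_0^π u² dx = 8*π + 9*π/2 + 0 = 25*π/2.
  (u')² squared terms: (-20)²·∫cos(5x)² dx = 400·π/2 = 200*π;  (9)²·∫sin(3x)² dx = 81·π/2 = 81*π/2.
  (u')² cross terms: 2·(-20)·(9)·∫cos(5x)·sin(3x) dx = -360·(0) = 0.
  So ∫_0^π (u')² dx = 200*π + 81*π/2 + 0 = 481*π/2.
||u||_{H^1}^2 = (25*π/2) + (481*π/2) = 253*π.
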